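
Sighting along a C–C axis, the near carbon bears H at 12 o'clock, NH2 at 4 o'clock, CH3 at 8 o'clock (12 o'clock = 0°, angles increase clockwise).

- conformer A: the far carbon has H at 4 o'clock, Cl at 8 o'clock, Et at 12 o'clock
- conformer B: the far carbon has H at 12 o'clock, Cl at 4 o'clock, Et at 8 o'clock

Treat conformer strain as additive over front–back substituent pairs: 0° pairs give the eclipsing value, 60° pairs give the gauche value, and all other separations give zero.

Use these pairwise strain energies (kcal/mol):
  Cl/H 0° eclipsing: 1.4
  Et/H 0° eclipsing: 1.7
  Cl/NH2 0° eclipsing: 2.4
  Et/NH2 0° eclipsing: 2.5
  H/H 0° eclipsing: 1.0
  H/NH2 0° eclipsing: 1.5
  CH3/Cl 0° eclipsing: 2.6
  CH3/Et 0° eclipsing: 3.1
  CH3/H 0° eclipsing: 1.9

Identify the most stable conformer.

A (eclipsed): H(0°)/Et(0°) eclipsed 1.7; NH2(120°)/H(120°) eclipsed 1.5; CH3(240°)/Cl(240°) eclipsed 2.6 → 5.8 kcal/mol.
B (eclipsed): H(0°)/H(0°) eclipsed 1.0; NH2(120°)/Cl(120°) eclipsed 2.4; CH3(240°)/Et(240°) eclipsed 3.1 → 6.5 kcal/mol.
A has the lowest total (5.8 kcal/mol).

A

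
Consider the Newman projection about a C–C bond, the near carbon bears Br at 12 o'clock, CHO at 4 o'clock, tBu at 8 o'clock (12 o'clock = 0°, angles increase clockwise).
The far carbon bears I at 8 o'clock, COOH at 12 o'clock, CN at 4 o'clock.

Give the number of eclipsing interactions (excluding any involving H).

Non-H eclipsing pairs: Br(0°)/COOH(0°); CHO(120°)/CN(120°); tBu(240°)/I(240°) — 3 interactions.

3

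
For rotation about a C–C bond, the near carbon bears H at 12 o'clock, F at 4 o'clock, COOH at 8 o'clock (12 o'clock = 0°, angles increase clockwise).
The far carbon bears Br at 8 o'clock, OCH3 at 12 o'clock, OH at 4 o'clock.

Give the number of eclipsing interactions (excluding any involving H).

Non-H eclipsing pairs: F(120°)/OH(120°); COOH(240°)/Br(240°) — 2 interactions.

2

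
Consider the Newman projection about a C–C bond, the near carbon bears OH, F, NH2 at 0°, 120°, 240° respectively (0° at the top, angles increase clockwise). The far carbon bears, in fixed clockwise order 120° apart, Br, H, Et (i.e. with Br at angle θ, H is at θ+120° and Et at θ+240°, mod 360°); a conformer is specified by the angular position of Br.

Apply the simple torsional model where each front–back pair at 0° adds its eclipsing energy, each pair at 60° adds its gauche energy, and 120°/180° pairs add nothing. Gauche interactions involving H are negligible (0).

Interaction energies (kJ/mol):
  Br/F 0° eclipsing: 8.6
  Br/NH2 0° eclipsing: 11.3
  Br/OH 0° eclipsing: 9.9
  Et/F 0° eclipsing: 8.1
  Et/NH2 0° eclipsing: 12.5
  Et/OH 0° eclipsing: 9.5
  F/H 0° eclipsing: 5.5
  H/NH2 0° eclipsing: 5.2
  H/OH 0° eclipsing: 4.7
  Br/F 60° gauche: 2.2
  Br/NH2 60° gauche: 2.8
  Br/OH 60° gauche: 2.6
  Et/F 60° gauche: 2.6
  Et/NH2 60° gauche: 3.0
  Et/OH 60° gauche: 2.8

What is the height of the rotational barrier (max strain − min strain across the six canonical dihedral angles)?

17.5 kJ/mol

Br at 0° (eclipsed): OH(0°)/Br(0°) eclipsed 9.9; F(120°)/H(120°) eclipsed 5.5; NH2(240°)/Et(240°) eclipsed 12.5 → 27.9 kJ/mol.
Br at 60° (staggered): OH(0°)/Br(60°) gauche 2.6; OH(0°)/Et(300°) gauche 2.8; F(120°)/Br(60°) gauche 2.2; NH2(240°)/Et(300°) gauche 3.0 → 10.6 kJ/mol.
Br at 120° (eclipsed): OH(0°)/Et(0°) eclipsed 9.5; F(120°)/Br(120°) eclipsed 8.6; NH2(240°)/H(240°) eclipsed 5.2 → 23.3 kJ/mol.
Br at 180° (staggered): OH(0°)/Et(60°) gauche 2.8; F(120°)/Br(180°) gauche 2.2; F(120°)/Et(60°) gauche 2.6; NH2(240°)/Br(180°) gauche 2.8 → 10.4 kJ/mol.
Br at 240° (eclipsed): OH(0°)/H(0°) eclipsed 4.7; F(120°)/Et(120°) eclipsed 8.1; NH2(240°)/Br(240°) eclipsed 11.3 → 24.1 kJ/mol.
Br at 300° (staggered): OH(0°)/Br(300°) gauche 2.6; F(120°)/Et(180°) gauche 2.6; NH2(240°)/Br(300°) gauche 2.8; NH2(240°)/Et(180°) gauche 3.0 → 11.0 kJ/mol.
Max at 0° (27.9 kJ/mol), min at 180° (10.4 kJ/mol); barrier = 17.5 kJ/mol.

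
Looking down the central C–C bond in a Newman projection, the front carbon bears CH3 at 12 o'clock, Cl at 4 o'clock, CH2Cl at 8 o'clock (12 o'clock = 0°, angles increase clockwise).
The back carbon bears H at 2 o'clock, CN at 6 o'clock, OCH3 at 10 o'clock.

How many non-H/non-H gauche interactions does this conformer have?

Non-H gauche pairs: CH3(0°)/OCH3(300°); Cl(120°)/CN(180°); CH2Cl(240°)/CN(180°); CH2Cl(240°)/OCH3(300°) — 4 interactions.

4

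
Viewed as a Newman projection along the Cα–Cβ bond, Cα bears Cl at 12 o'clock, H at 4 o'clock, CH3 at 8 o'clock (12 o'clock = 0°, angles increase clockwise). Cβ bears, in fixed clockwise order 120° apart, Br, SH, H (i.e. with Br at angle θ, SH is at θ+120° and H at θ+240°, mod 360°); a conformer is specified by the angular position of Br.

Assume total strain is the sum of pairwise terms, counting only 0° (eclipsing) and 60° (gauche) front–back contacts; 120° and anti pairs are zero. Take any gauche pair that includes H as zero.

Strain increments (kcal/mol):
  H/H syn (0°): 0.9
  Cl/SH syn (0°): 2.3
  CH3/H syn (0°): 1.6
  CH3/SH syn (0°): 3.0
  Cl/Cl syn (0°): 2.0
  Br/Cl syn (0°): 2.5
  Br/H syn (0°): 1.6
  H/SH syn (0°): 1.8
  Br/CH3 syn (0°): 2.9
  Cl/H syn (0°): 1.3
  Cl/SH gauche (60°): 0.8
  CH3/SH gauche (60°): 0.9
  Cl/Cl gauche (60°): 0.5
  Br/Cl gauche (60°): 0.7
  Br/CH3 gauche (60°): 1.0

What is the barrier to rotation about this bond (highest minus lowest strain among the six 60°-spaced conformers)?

4.5 kcal/mol

Br at 0° (eclipsed): Cl(0°)/Br(0°) eclipsed 2.5; H(120°)/SH(120°) eclipsed 1.8; CH3(240°)/H(240°) eclipsed 1.6 → 5.9 kcal/mol.
Br at 60° (staggered): Cl(0°)/Br(60°) gauche 0.7; CH3(240°)/SH(180°) gauche 0.9 → 1.6 kcal/mol.
Br at 120° (eclipsed): Cl(0°)/H(0°) eclipsed 1.3; H(120°)/Br(120°) eclipsed 1.6; CH3(240°)/SH(240°) eclipsed 3.0 → 5.9 kcal/mol.
Br at 180° (staggered): Cl(0°)/SH(300°) gauche 0.8; CH3(240°)/Br(180°) gauche 1.0; CH3(240°)/SH(300°) gauche 0.9 → 2.7 kcal/mol.
Br at 240° (eclipsed): Cl(0°)/SH(0°) eclipsed 2.3; H(120°)/H(120°) eclipsed 0.9; CH3(240°)/Br(240°) eclipsed 2.9 → 6.1 kcal/mol.
Br at 300° (staggered): Cl(0°)/Br(300°) gauche 0.7; Cl(0°)/SH(60°) gauche 0.8; CH3(240°)/Br(300°) gauche 1.0 → 2.5 kcal/mol.
Max at 240° (6.1 kcal/mol), min at 60° (1.6 kcal/mol); barrier = 4.5 kcal/mol.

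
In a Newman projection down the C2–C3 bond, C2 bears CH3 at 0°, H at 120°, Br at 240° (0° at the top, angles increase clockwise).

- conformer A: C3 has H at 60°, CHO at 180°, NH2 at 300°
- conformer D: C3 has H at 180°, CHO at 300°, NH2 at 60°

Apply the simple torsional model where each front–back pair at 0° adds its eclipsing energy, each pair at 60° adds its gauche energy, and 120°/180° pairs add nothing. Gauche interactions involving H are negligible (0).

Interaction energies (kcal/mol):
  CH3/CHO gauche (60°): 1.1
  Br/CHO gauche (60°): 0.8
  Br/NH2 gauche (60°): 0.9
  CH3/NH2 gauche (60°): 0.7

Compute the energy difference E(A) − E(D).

A is staggered. CH3 at 0° is gauche with NH2 at 300° (0.7); Br at 240° is gauche with CHO at 180° (0.8); Br at 240° is gauche with NH2 at 300° (0.9). Total 2.4 kcal/mol.
D is staggered. CH3 at 0° is gauche with CHO at 300° (1.1); CH3 at 0° is gauche with NH2 at 60° (0.7); Br at 240° is gauche with CHO at 300° (0.8). Total 2.6 kcal/mol.
E(A) − E(D) = 2.4 − 2.6 = -0.2 kcal/mol.

-0.2 kcal/mol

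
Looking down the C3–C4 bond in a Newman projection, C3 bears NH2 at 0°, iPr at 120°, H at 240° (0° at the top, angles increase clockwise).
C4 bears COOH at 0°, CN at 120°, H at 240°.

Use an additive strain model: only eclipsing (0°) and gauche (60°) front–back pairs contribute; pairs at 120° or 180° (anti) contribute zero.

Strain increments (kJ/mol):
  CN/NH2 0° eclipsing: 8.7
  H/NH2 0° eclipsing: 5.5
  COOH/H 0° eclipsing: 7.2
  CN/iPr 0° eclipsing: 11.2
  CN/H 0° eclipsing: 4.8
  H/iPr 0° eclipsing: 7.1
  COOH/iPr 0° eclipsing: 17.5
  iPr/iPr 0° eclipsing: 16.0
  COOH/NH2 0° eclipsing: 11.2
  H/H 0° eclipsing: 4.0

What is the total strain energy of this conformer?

26.4 kJ/mol

This conformer (eclipsed): NH2(0°)/COOH(0°) eclipsed 11.2; iPr(120°)/CN(120°) eclipsed 11.2; H(240°)/H(240°) eclipsed 4.0 → 26.4 kJ/mol.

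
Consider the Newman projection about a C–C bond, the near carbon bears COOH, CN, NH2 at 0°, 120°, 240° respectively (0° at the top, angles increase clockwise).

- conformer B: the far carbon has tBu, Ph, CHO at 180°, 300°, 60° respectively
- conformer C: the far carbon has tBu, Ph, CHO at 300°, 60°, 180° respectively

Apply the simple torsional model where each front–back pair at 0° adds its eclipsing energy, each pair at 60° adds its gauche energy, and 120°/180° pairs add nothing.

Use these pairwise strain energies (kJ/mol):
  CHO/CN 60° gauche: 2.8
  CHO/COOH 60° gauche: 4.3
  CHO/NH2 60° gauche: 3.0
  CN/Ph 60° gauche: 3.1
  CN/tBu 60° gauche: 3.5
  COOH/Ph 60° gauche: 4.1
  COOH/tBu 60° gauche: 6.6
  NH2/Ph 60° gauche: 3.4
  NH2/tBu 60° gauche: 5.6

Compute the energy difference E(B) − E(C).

-1.5 kJ/mol

B is staggered. COOH at 0° is gauche with Ph at 300° (4.1); COOH at 0° is gauche with CHO at 60° (4.3); CN at 120° is gauche with tBu at 180° (3.5); CN at 120° is gauche with CHO at 60° (2.8); NH2 at 240° is gauche with tBu at 180° (5.6); NH2 at 240° is gauche with Ph at 300° (3.4). Total 23.7 kJ/mol.
C is staggered. COOH at 0° is gauche with tBu at 300° (6.6); COOH at 0° is gauche with Ph at 60° (4.1); CN at 120° is gauche with Ph at 60° (3.1); CN at 120° is gauche with CHO at 180° (2.8); NH2 at 240° is gauche with tBu at 300° (5.6); NH2 at 240° is gauche with CHO at 180° (3.0). Total 25.2 kJ/mol.
E(B) − E(C) = 23.7 − 25.2 = -1.5 kJ/mol.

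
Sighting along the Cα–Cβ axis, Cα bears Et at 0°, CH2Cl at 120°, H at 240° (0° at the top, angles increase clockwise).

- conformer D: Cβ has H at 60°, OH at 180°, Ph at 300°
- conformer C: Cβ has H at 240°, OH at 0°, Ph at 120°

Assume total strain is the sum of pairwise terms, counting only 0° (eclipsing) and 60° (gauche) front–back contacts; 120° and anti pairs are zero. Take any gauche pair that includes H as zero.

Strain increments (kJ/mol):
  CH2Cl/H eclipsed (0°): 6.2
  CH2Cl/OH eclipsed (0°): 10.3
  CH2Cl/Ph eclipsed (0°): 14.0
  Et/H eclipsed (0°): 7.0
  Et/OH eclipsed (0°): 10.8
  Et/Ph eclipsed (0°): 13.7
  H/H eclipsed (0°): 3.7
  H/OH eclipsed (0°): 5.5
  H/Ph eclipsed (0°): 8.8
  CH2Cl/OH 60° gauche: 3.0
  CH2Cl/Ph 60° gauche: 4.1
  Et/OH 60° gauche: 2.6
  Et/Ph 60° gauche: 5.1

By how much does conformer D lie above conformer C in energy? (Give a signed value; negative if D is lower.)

D is staggered. Et at 0° is gauche with Ph at 300° (5.1); CH2Cl at 120° is gauche with OH at 180° (3.0). Total 8.1 kJ/mol.
C is eclipsed. Et at 0° is eclipsed with OH at 0° (10.8); CH2Cl at 120° is eclipsed with Ph at 120° (14.0); H at 240° is eclipsed with H at 240° (3.7). Total 28.5 kJ/mol.
E(D) − E(C) = 8.1 − 28.5 = -20.4 kJ/mol.

-20.4 kJ/mol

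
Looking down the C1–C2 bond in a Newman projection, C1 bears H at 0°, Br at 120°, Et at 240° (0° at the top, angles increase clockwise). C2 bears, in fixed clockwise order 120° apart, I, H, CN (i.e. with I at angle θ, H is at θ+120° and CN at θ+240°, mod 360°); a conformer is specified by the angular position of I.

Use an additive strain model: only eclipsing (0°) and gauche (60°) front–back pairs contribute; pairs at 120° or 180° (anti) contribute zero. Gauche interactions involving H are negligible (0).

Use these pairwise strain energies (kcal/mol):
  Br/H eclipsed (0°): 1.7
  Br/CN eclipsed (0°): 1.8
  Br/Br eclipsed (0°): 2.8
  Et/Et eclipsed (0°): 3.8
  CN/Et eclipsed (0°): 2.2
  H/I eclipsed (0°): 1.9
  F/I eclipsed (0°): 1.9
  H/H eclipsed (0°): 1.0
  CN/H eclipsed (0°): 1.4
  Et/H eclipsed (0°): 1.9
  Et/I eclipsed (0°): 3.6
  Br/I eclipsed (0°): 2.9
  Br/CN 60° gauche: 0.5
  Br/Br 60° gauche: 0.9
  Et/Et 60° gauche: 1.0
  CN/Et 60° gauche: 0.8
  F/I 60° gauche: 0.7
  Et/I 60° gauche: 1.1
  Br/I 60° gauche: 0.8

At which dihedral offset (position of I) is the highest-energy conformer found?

I at 0° (eclipsed): H–I eclipsed, Br–H eclipsed, Et–CN eclipsed; 1.9 + 1.7 + 2.2 = 5.8 kcal/mol.
I at 60° (staggered): Br–I gauche, Et–CN gauche; 0.8 + 0.8 = 1.6 kcal/mol.
I at 120° (eclipsed): H–CN eclipsed, Br–I eclipsed, Et–H eclipsed; 1.4 + 2.9 + 1.9 = 6.2 kcal/mol.
I at 180° (staggered): Br–I gauche, Br–CN gauche, Et–I gauche; 0.8 + 0.5 + 1.1 = 2.4 kcal/mol.
I at 240° (eclipsed): H–H eclipsed, Br–CN eclipsed, Et–I eclipsed; 1.0 + 1.8 + 3.6 = 6.4 kcal/mol.
I at 300° (staggered): Br–CN gauche, Et–I gauche, Et–CN gauche; 0.5 + 1.1 + 0.8 = 2.4 kcal/mol.
The maximum (6.4 kcal/mol) occurs with I at 240°.

240°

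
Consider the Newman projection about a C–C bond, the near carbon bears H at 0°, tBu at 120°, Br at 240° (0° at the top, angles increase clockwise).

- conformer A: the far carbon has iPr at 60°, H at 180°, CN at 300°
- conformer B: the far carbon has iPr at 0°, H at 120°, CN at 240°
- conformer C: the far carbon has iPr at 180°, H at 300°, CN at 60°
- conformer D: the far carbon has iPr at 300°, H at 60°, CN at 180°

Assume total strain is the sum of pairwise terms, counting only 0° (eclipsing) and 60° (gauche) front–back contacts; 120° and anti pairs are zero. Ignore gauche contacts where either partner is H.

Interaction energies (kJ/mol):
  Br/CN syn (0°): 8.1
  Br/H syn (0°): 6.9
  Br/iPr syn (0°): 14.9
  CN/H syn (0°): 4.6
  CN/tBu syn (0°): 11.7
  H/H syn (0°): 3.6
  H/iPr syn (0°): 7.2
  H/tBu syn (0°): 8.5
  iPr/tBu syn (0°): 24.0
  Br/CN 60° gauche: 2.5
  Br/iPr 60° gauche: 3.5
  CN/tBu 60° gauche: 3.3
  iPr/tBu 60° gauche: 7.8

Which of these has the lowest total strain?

D

A is staggered. tBu at 120° is gauche with iPr at 60° (7.8); Br at 240° is gauche with CN at 300° (2.5). Total 10.3 kJ/mol.
B is eclipsed. H at 0° is eclipsed with iPr at 0° (7.2); tBu at 120° is eclipsed with H at 120° (8.5); Br at 240° is eclipsed with CN at 240° (8.1). Total 23.8 kJ/mol.
C is staggered. tBu at 120° is gauche with iPr at 180° (7.8); tBu at 120° is gauche with CN at 60° (3.3); Br at 240° is gauche with iPr at 180° (3.5). Total 14.6 kJ/mol.
D is staggered. tBu at 120° is gauche with CN at 180° (3.3); Br at 240° is gauche with iPr at 300° (3.5); Br at 240° is gauche with CN at 180° (2.5). Total 9.3 kJ/mol.
D has the lowest total (9.3 kJ/mol).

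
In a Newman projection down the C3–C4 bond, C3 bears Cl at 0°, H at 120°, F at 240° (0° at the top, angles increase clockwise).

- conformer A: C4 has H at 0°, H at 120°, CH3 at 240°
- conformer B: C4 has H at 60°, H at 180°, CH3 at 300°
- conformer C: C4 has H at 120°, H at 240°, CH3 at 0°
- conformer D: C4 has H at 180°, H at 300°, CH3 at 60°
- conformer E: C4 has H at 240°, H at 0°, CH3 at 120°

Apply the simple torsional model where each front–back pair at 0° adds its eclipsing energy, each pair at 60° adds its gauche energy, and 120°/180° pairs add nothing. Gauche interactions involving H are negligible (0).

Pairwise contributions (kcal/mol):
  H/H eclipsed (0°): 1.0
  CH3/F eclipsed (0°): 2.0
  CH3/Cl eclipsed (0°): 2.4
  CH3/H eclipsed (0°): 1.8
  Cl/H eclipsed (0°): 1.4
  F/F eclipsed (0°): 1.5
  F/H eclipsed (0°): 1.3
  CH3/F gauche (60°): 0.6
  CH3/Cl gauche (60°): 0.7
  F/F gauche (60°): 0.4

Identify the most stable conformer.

D

A (eclipsed): Cl(0°)/H(0°) eclipsed 1.4; H(120°)/H(120°) eclipsed 1.0; F(240°)/CH3(240°) eclipsed 2.0 → 4.4 kcal/mol.
B (staggered): Cl(0°)/CH3(300°) gauche 0.7; F(240°)/CH3(300°) gauche 0.6 → 1.3 kcal/mol.
C (eclipsed): Cl(0°)/CH3(0°) eclipsed 2.4; H(120°)/H(120°) eclipsed 1.0; F(240°)/H(240°) eclipsed 1.3 → 4.7 kcal/mol.
D (staggered): Cl(0°)/CH3(60°) gauche 0.7 → 0.7 kcal/mol.
E (eclipsed): Cl(0°)/H(0°) eclipsed 1.4; H(120°)/CH3(120°) eclipsed 1.8; F(240°)/H(240°) eclipsed 1.3 → 4.5 kcal/mol.
D has the lowest total (0.7 kcal/mol).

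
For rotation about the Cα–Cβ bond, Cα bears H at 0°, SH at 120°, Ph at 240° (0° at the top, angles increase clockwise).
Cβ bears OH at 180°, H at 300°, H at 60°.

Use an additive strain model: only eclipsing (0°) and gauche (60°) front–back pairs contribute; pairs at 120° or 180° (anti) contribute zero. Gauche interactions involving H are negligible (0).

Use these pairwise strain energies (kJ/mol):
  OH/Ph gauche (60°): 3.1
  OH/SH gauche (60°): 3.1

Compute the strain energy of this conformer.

This conformer is staggered. SH at 120° is gauche with OH at 180° (3.1); Ph at 240° is gauche with OH at 180° (3.1). Total 6.2 kJ/mol.

6.2 kJ/mol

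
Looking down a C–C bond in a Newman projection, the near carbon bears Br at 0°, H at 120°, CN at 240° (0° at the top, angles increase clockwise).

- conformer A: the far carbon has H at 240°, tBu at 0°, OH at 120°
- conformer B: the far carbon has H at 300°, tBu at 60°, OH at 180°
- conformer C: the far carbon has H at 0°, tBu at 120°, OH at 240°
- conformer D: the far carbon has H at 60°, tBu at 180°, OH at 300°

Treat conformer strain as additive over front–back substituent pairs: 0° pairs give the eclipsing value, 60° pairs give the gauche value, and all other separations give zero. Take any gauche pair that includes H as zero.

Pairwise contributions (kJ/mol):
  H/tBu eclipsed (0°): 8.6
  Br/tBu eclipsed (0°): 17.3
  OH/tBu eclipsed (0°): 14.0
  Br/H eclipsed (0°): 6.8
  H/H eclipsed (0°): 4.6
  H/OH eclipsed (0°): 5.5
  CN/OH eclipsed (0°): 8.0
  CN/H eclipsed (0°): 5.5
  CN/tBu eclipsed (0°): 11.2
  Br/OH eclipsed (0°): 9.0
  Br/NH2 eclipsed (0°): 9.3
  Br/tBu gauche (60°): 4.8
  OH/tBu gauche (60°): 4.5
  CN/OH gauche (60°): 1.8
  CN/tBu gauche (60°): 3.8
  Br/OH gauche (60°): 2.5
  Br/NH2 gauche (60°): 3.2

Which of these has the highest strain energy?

A

A is eclipsed. Br at 0° is eclipsed with tBu at 0° (17.3); H at 120° is eclipsed with OH at 120° (5.5); CN at 240° is eclipsed with H at 240° (5.5). Total 28.3 kJ/mol.
B is staggered. Br at 0° is gauche with tBu at 60° (4.8); CN at 240° is gauche with OH at 180° (1.8). Total 6.6 kJ/mol.
C is eclipsed. Br at 0° is eclipsed with H at 0° (6.8); H at 120° is eclipsed with tBu at 120° (8.6); CN at 240° is eclipsed with OH at 240° (8.0). Total 23.4 kJ/mol.
D is staggered. Br at 0° is gauche with OH at 300° (2.5); CN at 240° is gauche with tBu at 180° (3.8); CN at 240° is gauche with OH at 300° (1.8). Total 8.1 kJ/mol.
A has the highest total (28.3 kJ/mol).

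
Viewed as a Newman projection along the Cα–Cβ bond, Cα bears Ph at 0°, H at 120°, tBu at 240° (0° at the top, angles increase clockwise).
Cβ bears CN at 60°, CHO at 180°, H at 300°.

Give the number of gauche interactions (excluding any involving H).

Non-H gauche pairs: Ph(0°)/CN(60°); tBu(240°)/CHO(180°) — 2 interactions.

2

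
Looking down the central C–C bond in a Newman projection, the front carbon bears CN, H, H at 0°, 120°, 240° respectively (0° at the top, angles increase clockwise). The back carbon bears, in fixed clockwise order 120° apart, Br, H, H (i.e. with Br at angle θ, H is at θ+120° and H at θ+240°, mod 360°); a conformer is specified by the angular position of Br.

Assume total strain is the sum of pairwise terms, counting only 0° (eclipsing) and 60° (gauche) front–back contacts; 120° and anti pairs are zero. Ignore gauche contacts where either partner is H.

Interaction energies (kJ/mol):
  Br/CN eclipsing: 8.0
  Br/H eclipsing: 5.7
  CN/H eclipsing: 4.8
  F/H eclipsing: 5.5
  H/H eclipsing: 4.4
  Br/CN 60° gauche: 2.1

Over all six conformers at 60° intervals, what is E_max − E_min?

16.8 kJ/mol

Br at 0° (eclipsed): CN–Br eclipsed, H–H eclipsed, H–H eclipsed; 8.0 + 4.4 + 4.4 = 16.8 kJ/mol.
Br at 60° (staggered): CN–Br gauche; 2.1 = 2.1 kJ/mol.
Br at 120° (eclipsed): CN–H eclipsed, H–Br eclipsed, H–H eclipsed; 4.8 + 5.7 + 4.4 = 14.9 kJ/mol.
Br at 180° (staggered): no non-H gauche contacts → 0.0 kJ/mol.
Br at 240° (eclipsed): CN–H eclipsed, H–H eclipsed, H–Br eclipsed; 4.8 + 4.4 + 5.7 = 14.9 kJ/mol.
Br at 300° (staggered): CN–Br gauche; 2.1 = 2.1 kJ/mol.
Max at 0° (16.8 kJ/mol), min at 180° (0.0 kJ/mol); barrier = 16.8 kJ/mol.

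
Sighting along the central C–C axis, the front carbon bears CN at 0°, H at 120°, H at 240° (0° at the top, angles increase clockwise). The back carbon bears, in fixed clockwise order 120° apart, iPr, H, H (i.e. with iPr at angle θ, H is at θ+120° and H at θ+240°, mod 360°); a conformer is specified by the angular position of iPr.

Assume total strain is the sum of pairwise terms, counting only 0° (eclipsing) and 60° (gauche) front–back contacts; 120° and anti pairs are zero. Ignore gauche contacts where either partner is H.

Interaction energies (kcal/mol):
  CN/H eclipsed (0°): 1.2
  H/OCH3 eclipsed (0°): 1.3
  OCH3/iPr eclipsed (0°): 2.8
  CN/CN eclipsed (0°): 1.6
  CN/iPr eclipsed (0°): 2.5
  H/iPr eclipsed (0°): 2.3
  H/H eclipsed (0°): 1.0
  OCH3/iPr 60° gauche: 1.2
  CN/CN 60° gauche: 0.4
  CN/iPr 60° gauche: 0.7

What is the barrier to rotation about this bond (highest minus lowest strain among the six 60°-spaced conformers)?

4.5 kcal/mol

iPr at 0° (eclipsed): CN–iPr eclipsed, H–H eclipsed, H–H eclipsed; 2.5 + 1.0 + 1.0 = 4.5 kcal/mol.
iPr at 60° (staggered): CN–iPr gauche; 0.7 = 0.7 kcal/mol.
iPr at 120° (eclipsed): CN–H eclipsed, H–iPr eclipsed, H–H eclipsed; 1.2 + 2.3 + 1.0 = 4.5 kcal/mol.
iPr at 180° (staggered): no non-H gauche contacts → 0.0 kcal/mol.
iPr at 240° (eclipsed): CN–H eclipsed, H–H eclipsed, H–iPr eclipsed; 1.2 + 1.0 + 2.3 = 4.5 kcal/mol.
iPr at 300° (staggered): CN–iPr gauche; 0.7 = 0.7 kcal/mol.
Max at 0° (4.5 kcal/mol), min at 180° (0.0 kcal/mol); barrier = 4.5 kcal/mol.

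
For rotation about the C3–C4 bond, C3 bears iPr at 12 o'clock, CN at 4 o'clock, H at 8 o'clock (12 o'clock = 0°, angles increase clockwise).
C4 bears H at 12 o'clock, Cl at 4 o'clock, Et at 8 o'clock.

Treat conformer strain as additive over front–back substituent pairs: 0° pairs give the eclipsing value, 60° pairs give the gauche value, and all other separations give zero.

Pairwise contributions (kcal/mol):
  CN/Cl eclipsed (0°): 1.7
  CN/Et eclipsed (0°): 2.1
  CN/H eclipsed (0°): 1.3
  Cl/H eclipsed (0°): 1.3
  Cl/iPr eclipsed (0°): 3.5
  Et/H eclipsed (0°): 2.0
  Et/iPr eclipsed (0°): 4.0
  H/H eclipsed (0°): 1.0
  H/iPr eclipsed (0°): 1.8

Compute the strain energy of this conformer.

5.5 kcal/mol

This conformer (eclipsed): iPr(0°)/H(0°) eclipsed 1.8; CN(120°)/Cl(120°) eclipsed 1.7; H(240°)/Et(240°) eclipsed 2.0 → 5.5 kcal/mol.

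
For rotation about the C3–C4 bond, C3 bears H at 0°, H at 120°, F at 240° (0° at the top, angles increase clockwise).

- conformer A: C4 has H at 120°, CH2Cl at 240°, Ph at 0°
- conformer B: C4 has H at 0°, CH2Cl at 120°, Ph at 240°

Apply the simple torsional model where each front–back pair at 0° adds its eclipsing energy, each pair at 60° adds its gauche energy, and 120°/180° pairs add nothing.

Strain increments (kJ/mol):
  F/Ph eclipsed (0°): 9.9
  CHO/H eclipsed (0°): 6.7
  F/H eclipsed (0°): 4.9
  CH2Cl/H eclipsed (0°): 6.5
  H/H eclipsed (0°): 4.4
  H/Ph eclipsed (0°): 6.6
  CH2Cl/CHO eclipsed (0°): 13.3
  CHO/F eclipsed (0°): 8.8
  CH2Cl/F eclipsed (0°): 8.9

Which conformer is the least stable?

A (eclipsed): H–Ph eclipsed, H–H eclipsed, F–CH2Cl eclipsed; 6.6 + 4.4 + 8.9 = 19.9 kJ/mol.
B (eclipsed): H–H eclipsed, H–CH2Cl eclipsed, F–Ph eclipsed; 4.4 + 6.5 + 9.9 = 20.8 kJ/mol.
B has the highest total (20.8 kJ/mol).

B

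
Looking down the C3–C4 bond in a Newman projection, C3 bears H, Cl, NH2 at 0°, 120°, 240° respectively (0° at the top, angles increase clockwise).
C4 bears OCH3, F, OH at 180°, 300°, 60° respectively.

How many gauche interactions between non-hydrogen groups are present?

Non-H gauche pairs: Cl(120°)/OCH3(180°); Cl(120°)/OH(60°); NH2(240°)/OCH3(180°); NH2(240°)/F(300°) — 4 interactions.

4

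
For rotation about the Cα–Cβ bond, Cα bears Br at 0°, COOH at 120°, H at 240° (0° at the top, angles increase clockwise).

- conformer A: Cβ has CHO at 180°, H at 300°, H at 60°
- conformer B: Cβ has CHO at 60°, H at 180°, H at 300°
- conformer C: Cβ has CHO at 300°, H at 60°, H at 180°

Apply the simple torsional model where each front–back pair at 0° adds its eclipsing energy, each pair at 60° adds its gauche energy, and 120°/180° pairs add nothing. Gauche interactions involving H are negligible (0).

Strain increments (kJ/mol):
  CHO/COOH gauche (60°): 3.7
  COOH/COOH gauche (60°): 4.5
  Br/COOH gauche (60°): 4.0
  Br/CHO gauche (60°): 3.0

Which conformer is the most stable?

C

A is staggered. COOH at 120° is gauche with CHO at 180° (3.7). Total 3.7 kJ/mol.
B is staggered. Br at 0° is gauche with CHO at 60° (3.0); COOH at 120° is gauche with CHO at 60° (3.7). Total 6.7 kJ/mol.
C is staggered. Br at 0° is gauche with CHO at 300° (3.0). Total 3.0 kJ/mol.
C has the lowest total (3.0 kJ/mol).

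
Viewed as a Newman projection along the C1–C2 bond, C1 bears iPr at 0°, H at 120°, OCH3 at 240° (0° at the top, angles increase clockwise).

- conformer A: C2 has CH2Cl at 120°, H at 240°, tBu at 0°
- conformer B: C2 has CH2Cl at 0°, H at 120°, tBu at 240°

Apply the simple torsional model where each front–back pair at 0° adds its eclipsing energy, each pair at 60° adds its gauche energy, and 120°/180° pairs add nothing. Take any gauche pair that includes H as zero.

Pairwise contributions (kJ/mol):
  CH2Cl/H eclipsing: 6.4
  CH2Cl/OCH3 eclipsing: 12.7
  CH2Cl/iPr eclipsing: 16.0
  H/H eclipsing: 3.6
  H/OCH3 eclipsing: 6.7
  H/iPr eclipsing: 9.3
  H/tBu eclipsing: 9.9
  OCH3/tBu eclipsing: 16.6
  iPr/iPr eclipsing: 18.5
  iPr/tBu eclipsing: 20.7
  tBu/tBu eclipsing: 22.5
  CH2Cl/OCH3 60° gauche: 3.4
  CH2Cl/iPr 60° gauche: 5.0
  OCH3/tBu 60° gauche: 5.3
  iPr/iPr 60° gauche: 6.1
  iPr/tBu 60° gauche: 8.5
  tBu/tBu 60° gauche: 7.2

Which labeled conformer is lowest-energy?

A

A is eclipsed. iPr at 0° is eclipsed with tBu at 0° (20.7); H at 120° is eclipsed with CH2Cl at 120° (6.4); OCH3 at 240° is eclipsed with H at 240° (6.7). Total 33.8 kJ/mol.
B is eclipsed. iPr at 0° is eclipsed with CH2Cl at 0° (16.0); H at 120° is eclipsed with H at 120° (3.6); OCH3 at 240° is eclipsed with tBu at 240° (16.6). Total 36.2 kJ/mol.
A has the lowest total (33.8 kJ/mol).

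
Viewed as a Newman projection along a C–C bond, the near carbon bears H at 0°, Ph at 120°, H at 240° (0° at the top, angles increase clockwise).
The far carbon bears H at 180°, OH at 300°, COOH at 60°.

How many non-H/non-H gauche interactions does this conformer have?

1

Non-H gauche pairs: Ph(120°)/COOH(60°) — 1 interaction.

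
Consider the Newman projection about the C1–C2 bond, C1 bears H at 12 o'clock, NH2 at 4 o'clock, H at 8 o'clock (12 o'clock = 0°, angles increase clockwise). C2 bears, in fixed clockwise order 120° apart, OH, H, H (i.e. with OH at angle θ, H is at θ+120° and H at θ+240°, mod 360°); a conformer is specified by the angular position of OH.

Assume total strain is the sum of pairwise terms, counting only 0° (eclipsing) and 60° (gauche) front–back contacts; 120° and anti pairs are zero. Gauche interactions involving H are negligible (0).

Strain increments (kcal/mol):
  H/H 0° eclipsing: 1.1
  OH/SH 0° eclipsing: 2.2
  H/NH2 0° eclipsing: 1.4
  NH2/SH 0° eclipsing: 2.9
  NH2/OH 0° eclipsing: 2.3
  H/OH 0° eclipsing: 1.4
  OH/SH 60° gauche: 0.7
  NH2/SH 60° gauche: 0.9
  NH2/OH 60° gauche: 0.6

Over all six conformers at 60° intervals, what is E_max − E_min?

OH at 0° (eclipsed): H–OH eclipsed, NH2–H eclipsed, H–H eclipsed; 1.4 + 1.4 + 1.1 = 3.9 kcal/mol.
OH at 60° (staggered): NH2–OH gauche; 0.6 = 0.6 kcal/mol.
OH at 120° (eclipsed): H–H eclipsed, NH2–OH eclipsed, H–H eclipsed; 1.1 + 2.3 + 1.1 = 4.5 kcal/mol.
OH at 180° (staggered): NH2–OH gauche; 0.6 = 0.6 kcal/mol.
OH at 240° (eclipsed): H–H eclipsed, NH2–H eclipsed, H–OH eclipsed; 1.1 + 1.4 + 1.4 = 3.9 kcal/mol.
OH at 300° (staggered): no non-H gauche contacts → 0.0 kcal/mol.
Max at 120° (4.5 kcal/mol), min at 300° (0.0 kcal/mol); barrier = 4.5 kcal/mol.

4.5 kcal/mol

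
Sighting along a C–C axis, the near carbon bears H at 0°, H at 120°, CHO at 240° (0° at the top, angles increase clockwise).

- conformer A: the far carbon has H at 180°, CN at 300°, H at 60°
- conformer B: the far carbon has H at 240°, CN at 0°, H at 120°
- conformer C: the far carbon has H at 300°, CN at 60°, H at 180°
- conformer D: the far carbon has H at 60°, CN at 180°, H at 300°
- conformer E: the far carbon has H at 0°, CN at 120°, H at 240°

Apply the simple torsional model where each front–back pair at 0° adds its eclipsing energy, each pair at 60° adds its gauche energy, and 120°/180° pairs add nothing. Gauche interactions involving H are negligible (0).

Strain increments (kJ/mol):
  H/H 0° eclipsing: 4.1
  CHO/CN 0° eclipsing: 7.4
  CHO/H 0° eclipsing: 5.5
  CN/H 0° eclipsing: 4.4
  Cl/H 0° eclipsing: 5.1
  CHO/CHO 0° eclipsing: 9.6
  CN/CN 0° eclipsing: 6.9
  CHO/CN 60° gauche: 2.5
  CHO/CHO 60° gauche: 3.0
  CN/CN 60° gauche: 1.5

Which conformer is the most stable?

C

A (staggered): CHO–CN gauche; 2.5 = 2.5 kJ/mol.
B (eclipsed): H–CN eclipsed, H–H eclipsed, CHO–H eclipsed; 4.4 + 4.1 + 5.5 = 14.0 kJ/mol.
C (staggered): no non-H gauche contacts → 0.0 kJ/mol.
D (staggered): CHO–CN gauche; 2.5 = 2.5 kJ/mol.
E (eclipsed): H–H eclipsed, H–CN eclipsed, CHO–H eclipsed; 4.1 + 4.4 + 5.5 = 14.0 kJ/mol.
C has the lowest total (0.0 kJ/mol).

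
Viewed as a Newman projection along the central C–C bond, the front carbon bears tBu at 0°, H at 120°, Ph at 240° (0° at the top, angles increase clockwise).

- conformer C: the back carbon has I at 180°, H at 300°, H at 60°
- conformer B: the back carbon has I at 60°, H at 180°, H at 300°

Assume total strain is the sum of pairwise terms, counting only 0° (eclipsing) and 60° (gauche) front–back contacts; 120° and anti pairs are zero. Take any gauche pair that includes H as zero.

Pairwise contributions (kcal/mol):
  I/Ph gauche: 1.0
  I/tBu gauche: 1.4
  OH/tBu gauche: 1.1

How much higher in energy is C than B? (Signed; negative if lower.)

-0.4 kcal/mol

C is staggered. Ph at 240° is gauche with I at 180° (1.0). Total 1.0 kcal/mol.
B is staggered. tBu at 0° is gauche with I at 60° (1.4). Total 1.4 kcal/mol.
E(C) − E(B) = 1.0 − 1.4 = -0.4 kcal/mol.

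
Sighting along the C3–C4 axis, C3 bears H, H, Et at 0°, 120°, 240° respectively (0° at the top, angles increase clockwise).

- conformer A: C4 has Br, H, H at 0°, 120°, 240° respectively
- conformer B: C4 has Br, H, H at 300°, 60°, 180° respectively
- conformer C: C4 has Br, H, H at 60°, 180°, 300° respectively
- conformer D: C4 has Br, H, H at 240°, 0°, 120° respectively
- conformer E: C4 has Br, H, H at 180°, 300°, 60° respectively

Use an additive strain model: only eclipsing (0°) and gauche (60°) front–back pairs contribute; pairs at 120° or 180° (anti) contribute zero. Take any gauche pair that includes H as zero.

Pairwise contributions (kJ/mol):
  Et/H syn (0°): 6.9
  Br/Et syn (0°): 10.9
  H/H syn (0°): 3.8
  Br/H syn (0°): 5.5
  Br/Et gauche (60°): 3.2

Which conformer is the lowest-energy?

C

A is eclipsed. H at 0° is eclipsed with Br at 0° (5.5); H at 120° is eclipsed with H at 120° (3.8); Et at 240° is eclipsed with H at 240° (6.9). Total 16.2 kJ/mol.
B is staggered. Et at 240° is gauche with Br at 300° (3.2). Total 3.2 kJ/mol.
C (staggered): no non-H gauche contacts → 0.0 kJ/mol.
D is eclipsed. H at 0° is eclipsed with H at 0° (3.8); H at 120° is eclipsed with H at 120° (3.8); Et at 240° is eclipsed with Br at 240° (10.9). Total 18.5 kJ/mol.
E is staggered. Et at 240° is gauche with Br at 180° (3.2). Total 3.2 kJ/mol.
C has the lowest total (0.0 kJ/mol).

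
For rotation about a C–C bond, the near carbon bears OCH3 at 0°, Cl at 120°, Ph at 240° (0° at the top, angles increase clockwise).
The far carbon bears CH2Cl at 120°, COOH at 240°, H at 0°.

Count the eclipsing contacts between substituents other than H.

Non-H eclipsing pairs: Cl(120°)/CH2Cl(120°); Ph(240°)/COOH(240°) — 2 interactions.

2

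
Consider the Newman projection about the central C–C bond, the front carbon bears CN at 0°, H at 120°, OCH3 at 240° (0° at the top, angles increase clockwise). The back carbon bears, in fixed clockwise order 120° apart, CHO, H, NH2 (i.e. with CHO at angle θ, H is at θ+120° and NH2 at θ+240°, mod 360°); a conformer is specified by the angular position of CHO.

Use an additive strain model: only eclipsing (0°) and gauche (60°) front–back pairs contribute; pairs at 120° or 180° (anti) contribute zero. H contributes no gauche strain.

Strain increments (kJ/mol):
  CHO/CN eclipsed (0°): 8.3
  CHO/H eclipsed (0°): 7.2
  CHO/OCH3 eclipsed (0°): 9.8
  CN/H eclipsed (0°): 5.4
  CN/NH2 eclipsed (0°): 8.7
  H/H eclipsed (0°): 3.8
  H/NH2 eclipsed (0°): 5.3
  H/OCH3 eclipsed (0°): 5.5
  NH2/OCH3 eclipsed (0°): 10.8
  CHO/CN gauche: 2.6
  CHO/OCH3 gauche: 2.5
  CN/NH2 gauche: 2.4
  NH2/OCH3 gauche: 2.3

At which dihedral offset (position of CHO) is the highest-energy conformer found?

0°

CHO at 0° is eclipsed. CN at 0° is eclipsed with CHO at 0° (8.3); H at 120° is eclipsed with H at 120° (3.8); OCH3 at 240° is eclipsed with NH2 at 240° (10.8). Total 22.9 kJ/mol.
CHO at 60° is staggered. CN at 0° is gauche with CHO at 60° (2.6); CN at 0° is gauche with NH2 at 300° (2.4); OCH3 at 240° is gauche with NH2 at 300° (2.3). Total 7.3 kJ/mol.
CHO at 120° is eclipsed. CN at 0° is eclipsed with NH2 at 0° (8.7); H at 120° is eclipsed with CHO at 120° (7.2); OCH3 at 240° is eclipsed with H at 240° (5.5). Total 21.4 kJ/mol.
CHO at 180° is staggered. CN at 0° is gauche with NH2 at 60° (2.4); OCH3 at 240° is gauche with CHO at 180° (2.5). Total 4.9 kJ/mol.
CHO at 240° is eclipsed. CN at 0° is eclipsed with H at 0° (5.4); H at 120° is eclipsed with NH2 at 120° (5.3); OCH3 at 240° is eclipsed with CHO at 240° (9.8). Total 20.5 kJ/mol.
CHO at 300° is staggered. CN at 0° is gauche with CHO at 300° (2.6); OCH3 at 240° is gauche with CHO at 300° (2.5); OCH3 at 240° is gauche with NH2 at 180° (2.3). Total 7.4 kJ/mol.
The maximum (22.9 kJ/mol) occurs with CHO at 0°.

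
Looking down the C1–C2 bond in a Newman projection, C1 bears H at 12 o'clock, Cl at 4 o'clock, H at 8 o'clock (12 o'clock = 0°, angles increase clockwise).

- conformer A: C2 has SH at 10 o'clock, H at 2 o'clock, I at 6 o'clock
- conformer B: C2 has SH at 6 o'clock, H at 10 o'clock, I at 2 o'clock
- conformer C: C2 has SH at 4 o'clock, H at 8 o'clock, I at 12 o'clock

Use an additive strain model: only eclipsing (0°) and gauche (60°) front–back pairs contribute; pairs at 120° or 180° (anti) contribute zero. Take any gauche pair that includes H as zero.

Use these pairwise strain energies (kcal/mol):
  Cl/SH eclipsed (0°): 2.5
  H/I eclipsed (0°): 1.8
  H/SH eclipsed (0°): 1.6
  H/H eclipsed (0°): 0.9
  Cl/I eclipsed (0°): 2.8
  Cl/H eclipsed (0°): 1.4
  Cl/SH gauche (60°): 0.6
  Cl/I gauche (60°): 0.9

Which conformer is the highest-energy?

A (staggered): Cl(120°)/I(180°) gauche 0.9 → 0.9 kcal/mol.
B (staggered): Cl(120°)/SH(180°) gauche 0.6; Cl(120°)/I(60°) gauche 0.9 → 1.5 kcal/mol.
C (eclipsed): H(0°)/I(0°) eclipsed 1.8; Cl(120°)/SH(120°) eclipsed 2.5; H(240°)/H(240°) eclipsed 0.9 → 5.2 kcal/mol.
C has the highest total (5.2 kcal/mol).

C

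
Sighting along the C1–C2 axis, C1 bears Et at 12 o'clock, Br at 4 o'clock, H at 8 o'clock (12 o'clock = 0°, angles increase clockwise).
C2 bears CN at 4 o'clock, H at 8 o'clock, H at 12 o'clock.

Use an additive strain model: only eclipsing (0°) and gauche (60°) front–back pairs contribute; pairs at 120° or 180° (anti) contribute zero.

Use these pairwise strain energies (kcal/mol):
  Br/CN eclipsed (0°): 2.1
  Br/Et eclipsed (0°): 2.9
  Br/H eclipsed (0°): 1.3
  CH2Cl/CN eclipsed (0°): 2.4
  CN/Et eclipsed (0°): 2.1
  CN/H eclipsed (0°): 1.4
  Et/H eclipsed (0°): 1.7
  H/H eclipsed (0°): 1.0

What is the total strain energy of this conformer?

This conformer (eclipsed): Et–H eclipsed, Br–CN eclipsed, H–H eclipsed; 1.7 + 2.1 + 1.0 = 4.8 kcal/mol.

4.8 kcal/mol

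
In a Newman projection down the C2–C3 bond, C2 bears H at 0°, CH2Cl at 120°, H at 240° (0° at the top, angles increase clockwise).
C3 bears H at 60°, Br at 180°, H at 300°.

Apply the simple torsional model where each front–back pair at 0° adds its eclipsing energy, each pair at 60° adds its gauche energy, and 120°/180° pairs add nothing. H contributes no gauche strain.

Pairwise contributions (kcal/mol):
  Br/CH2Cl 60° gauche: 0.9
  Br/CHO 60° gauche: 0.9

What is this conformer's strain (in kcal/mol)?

0.9 kcal/mol

This conformer (staggered): CH2Cl–Br gauche; 0.9 = 0.9 kcal/mol.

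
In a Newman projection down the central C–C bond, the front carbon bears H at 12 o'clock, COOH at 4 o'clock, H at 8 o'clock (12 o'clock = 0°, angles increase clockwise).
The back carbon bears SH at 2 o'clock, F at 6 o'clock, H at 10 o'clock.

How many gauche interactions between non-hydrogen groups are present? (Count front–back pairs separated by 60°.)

2

Non-H gauche pairs: COOH(120°)/SH(60°); COOH(120°)/F(180°) — 2 interactions.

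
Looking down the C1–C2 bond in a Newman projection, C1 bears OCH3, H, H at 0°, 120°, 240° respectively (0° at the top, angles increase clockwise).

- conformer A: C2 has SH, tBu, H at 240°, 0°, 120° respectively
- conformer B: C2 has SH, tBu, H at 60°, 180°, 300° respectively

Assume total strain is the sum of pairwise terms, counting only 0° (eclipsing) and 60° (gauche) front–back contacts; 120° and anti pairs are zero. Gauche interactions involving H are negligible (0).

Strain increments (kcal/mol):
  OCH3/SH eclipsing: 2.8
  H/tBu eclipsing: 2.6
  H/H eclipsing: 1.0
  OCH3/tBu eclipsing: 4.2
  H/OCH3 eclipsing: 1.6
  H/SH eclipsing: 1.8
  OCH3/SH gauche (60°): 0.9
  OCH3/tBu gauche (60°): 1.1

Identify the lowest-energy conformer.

B

A (eclipsed): OCH3(0°)/tBu(0°) eclipsed 4.2; H(120°)/H(120°) eclipsed 1.0; H(240°)/SH(240°) eclipsed 1.8 → 7.0 kcal/mol.
B (staggered): OCH3(0°)/SH(60°) gauche 0.9 → 0.9 kcal/mol.
B has the lowest total (0.9 kcal/mol).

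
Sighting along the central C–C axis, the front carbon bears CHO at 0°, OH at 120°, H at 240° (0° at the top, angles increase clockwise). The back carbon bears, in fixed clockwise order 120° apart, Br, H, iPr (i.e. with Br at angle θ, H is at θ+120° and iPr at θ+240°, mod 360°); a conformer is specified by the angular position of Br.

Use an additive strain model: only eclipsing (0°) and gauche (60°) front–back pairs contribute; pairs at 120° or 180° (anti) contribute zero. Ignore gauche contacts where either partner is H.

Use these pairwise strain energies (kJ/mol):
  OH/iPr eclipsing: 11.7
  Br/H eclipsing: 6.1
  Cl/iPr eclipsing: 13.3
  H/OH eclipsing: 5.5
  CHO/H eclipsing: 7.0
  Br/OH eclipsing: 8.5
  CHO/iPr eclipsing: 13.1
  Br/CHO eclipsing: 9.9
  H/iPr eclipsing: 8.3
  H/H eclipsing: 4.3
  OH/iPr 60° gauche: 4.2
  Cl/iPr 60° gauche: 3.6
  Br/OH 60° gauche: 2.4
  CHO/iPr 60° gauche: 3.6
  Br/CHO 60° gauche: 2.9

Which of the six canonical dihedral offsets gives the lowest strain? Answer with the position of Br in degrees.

300°

Br at 0° (eclipsed): CHO–Br eclipsed, OH–H eclipsed, H–iPr eclipsed; 9.9 + 5.5 + 8.3 = 23.7 kJ/mol.
Br at 60° (staggered): CHO–Br gauche, CHO–iPr gauche, OH–Br gauche; 2.9 + 3.6 + 2.4 = 8.9 kJ/mol.
Br at 120° (eclipsed): CHO–iPr eclipsed, OH–Br eclipsed, H–H eclipsed; 13.1 + 8.5 + 4.3 = 25.9 kJ/mol.
Br at 180° (staggered): CHO–iPr gauche, OH–Br gauche, OH–iPr gauche; 3.6 + 2.4 + 4.2 = 10.2 kJ/mol.
Br at 240° (eclipsed): CHO–H eclipsed, OH–iPr eclipsed, H–Br eclipsed; 7.0 + 11.7 + 6.1 = 24.8 kJ/mol.
Br at 300° (staggered): CHO–Br gauche, OH–iPr gauche; 2.9 + 4.2 = 7.1 kJ/mol.
The minimum (7.1 kJ/mol) occurs with Br at 300°.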